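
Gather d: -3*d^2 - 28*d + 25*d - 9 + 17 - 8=-3*d^2 - 3*d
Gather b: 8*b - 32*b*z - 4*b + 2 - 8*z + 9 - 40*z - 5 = b*(4 - 32*z) - 48*z + 6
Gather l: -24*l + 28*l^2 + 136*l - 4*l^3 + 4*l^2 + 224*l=-4*l^3 + 32*l^2 + 336*l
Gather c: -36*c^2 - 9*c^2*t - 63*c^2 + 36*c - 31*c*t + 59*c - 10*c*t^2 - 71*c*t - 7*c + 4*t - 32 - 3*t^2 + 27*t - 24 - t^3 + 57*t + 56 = c^2*(-9*t - 99) + c*(-10*t^2 - 102*t + 88) - t^3 - 3*t^2 + 88*t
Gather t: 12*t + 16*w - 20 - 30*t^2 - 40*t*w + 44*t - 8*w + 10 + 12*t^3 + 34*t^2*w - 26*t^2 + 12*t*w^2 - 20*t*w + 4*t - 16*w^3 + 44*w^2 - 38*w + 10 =12*t^3 + t^2*(34*w - 56) + t*(12*w^2 - 60*w + 60) - 16*w^3 + 44*w^2 - 30*w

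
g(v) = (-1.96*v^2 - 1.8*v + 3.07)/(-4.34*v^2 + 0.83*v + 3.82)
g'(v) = (-3.92*v - 1.8)/(-4.34*v^2 + 0.83*v + 3.82) + (8.68*v - 0.83)*(-1.96*v^2 - 1.8*v + 3.07)/(-4.34*v^2 + 0.83*v + 3.82)^2 = (-9.4388*v^2 + 11.6732*v - 9.4241)/(18.8356*v^4 - 7.2044*v^3 - 32.4687*v^2 + 6.3412*v + 14.5924)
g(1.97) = 0.71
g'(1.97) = -0.18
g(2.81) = 0.62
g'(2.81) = -0.06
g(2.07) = 0.69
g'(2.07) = -0.15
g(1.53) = 0.84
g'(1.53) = -0.53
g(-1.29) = -0.48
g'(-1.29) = -2.01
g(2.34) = 0.66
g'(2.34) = -0.10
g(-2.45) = 0.18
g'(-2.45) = -0.16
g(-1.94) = 0.06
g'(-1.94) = -0.34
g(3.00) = 0.61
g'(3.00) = -0.06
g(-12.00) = 0.41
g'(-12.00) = -0.00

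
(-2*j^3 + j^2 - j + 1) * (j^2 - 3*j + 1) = -2*j^5 + 7*j^4 - 6*j^3 + 5*j^2 - 4*j + 1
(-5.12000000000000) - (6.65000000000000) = -11.7700000000000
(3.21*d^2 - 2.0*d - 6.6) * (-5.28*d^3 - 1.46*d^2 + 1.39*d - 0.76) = -16.9488*d^5 + 5.8734*d^4 + 42.2299*d^3 + 4.4164*d^2 - 7.654*d + 5.016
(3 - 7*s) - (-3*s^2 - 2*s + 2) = 3*s^2 - 5*s + 1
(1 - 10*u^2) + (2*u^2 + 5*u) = -8*u^2 + 5*u + 1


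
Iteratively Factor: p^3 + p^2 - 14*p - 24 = (p - 4)*(p^2 + 5*p + 6) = (p - 4)*(p + 3)*(p + 2)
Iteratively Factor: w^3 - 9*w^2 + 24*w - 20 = (w - 2)*(w^2 - 7*w + 10) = (w - 5)*(w - 2)*(w - 2)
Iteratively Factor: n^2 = (n)*(n)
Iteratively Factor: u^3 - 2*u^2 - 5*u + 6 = (u - 3)*(u^2 + u - 2) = (u - 3)*(u + 2)*(u - 1)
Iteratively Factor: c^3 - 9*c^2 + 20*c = (c - 4)*(c^2 - 5*c) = c*(c - 4)*(c - 5)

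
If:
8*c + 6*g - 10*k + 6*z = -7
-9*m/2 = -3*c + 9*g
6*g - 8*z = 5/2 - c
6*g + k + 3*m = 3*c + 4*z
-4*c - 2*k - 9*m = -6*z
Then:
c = 101/114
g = 106/171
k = 221/114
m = -37/57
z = 5/19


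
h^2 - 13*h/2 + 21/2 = (h - 7/2)*(h - 3)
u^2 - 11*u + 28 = (u - 7)*(u - 4)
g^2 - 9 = (g - 3)*(g + 3)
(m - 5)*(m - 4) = m^2 - 9*m + 20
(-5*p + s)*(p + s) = -5*p^2 - 4*p*s + s^2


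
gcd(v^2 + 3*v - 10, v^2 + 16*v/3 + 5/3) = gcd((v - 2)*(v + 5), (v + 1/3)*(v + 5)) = v + 5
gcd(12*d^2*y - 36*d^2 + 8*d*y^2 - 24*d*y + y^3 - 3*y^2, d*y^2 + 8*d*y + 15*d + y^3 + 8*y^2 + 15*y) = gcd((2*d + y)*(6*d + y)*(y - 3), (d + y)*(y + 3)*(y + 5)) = 1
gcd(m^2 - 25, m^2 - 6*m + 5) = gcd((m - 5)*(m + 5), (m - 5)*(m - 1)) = m - 5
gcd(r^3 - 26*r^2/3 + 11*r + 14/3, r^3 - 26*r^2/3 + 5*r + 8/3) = r + 1/3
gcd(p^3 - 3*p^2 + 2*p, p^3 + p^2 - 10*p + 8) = p^2 - 3*p + 2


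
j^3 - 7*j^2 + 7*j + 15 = (j - 5)*(j - 3)*(j + 1)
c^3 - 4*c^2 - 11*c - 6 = (c - 6)*(c + 1)^2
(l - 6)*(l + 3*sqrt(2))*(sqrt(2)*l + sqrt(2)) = sqrt(2)*l^3 - 5*sqrt(2)*l^2 + 6*l^2 - 30*l - 6*sqrt(2)*l - 36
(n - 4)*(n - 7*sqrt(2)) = n^2 - 7*sqrt(2)*n - 4*n + 28*sqrt(2)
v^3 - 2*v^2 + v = v*(v - 1)^2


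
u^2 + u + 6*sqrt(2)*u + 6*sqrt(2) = (u + 1)*(u + 6*sqrt(2))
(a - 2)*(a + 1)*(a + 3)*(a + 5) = a^4 + 7*a^3 + 5*a^2 - 31*a - 30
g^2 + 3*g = g*(g + 3)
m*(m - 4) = m^2 - 4*m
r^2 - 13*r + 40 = (r - 8)*(r - 5)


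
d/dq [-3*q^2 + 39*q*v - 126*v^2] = -6*q + 39*v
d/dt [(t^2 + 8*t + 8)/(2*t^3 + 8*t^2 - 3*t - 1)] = (-2*t^4 - 32*t^3 - 115*t^2 - 130*t + 16)/(4*t^6 + 32*t^5 + 52*t^4 - 52*t^3 - 7*t^2 + 6*t + 1)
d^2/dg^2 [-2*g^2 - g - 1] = -4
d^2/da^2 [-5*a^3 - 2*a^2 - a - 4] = -30*a - 4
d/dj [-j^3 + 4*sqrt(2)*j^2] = j*(-3*j + 8*sqrt(2))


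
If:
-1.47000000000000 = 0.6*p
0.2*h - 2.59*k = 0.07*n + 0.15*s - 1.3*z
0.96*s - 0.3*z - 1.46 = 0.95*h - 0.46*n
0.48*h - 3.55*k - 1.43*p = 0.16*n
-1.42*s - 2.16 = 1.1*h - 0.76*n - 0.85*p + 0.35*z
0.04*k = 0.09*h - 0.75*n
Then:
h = -3.27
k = 0.56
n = -0.42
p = -2.45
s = -1.05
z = 1.48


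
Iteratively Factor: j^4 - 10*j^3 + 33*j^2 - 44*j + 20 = (j - 2)*(j^3 - 8*j^2 + 17*j - 10) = (j - 2)*(j - 1)*(j^2 - 7*j + 10) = (j - 2)^2*(j - 1)*(j - 5)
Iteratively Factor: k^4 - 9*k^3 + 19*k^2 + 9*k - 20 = (k - 1)*(k^3 - 8*k^2 + 11*k + 20) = (k - 4)*(k - 1)*(k^2 - 4*k - 5) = (k - 4)*(k - 1)*(k + 1)*(k - 5)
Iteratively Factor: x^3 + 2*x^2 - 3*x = (x + 3)*(x^2 - x) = x*(x + 3)*(x - 1)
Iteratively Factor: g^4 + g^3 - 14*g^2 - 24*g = (g)*(g^3 + g^2 - 14*g - 24) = g*(g + 2)*(g^2 - g - 12) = g*(g - 4)*(g + 2)*(g + 3)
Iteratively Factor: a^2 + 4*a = (a + 4)*(a)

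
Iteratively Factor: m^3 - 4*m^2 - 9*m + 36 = (m + 3)*(m^2 - 7*m + 12) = (m - 4)*(m + 3)*(m - 3)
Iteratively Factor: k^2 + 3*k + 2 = (k + 2)*(k + 1)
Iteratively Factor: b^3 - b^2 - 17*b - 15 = (b + 1)*(b^2 - 2*b - 15) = (b - 5)*(b + 1)*(b + 3)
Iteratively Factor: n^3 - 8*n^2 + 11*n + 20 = (n - 5)*(n^2 - 3*n - 4) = (n - 5)*(n + 1)*(n - 4)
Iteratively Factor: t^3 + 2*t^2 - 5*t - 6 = (t + 3)*(t^2 - t - 2) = (t + 1)*(t + 3)*(t - 2)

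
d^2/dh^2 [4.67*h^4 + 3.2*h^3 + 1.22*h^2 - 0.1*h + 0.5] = 56.04*h^2 + 19.2*h + 2.44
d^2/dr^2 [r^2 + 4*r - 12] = 2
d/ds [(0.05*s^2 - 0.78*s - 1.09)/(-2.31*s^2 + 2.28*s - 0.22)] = (-1.6878*s^2 - 5.0578*s + 2.6568)/(5.3361*s^4 - 10.5336*s^3 + 6.2148*s^2 - 1.0032*s + 0.0484)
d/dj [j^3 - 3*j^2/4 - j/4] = 3*j^2 - 3*j/2 - 1/4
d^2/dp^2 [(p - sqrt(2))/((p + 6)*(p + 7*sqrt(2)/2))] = 4*(4*(p + 6)^2*(p - sqrt(2)) - 2*(p + 6)^2*(2*p + 7*sqrt(2)) + 2*(p + 6)*(p - sqrt(2))*(2*p + 7*sqrt(2)) - (p + 6)*(2*p + 7*sqrt(2))^2 + (p - sqrt(2))*(2*p + 7*sqrt(2))^2)/((p + 6)^3*(2*p + 7*sqrt(2))^3)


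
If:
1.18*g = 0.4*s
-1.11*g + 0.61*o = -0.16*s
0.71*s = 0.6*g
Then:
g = 0.00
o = 0.00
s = 0.00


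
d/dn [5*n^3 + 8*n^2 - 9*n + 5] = 15*n^2 + 16*n - 9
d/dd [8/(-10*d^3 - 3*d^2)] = 48*(5*d + 1)/(d^3*(10*d + 3)^2)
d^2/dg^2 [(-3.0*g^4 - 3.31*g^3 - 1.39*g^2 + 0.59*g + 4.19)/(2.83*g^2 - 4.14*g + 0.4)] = (-48.0534*g^6 + 210.8916*g^5 - 328.8888*g^4 - 49.602846*g^3 + 237.912786*g^2 - 301.730148*g + 135.652968)/(22.665187*g^6 - 99.470538*g^5 + 155.125884*g^4 - 99.076824*g^3 + 21.92592*g^2 - 1.9872*g + 0.064)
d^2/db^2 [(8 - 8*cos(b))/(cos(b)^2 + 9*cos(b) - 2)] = 16*(9*(1 - cos(2*b))^2*cos(b) - 13*(1 - cos(2*b))^2 + 59*cos(b) - 182*cos(2*b) - 9*cos(3*b) - 2*cos(5*b) + 390)/(18*cos(b) + cos(2*b) - 3)^3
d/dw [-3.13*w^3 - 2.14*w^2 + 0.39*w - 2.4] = -9.39*w^2 - 4.28*w + 0.39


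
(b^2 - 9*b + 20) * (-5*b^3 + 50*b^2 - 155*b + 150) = -5*b^5 + 95*b^4 - 705*b^3 + 2545*b^2 - 4450*b + 3000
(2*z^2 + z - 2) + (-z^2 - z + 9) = z^2 + 7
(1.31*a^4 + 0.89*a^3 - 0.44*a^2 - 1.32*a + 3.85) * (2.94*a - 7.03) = 3.8514*a^5 - 6.5927*a^4 - 7.5503*a^3 - 0.7876*a^2 + 20.5986*a - 27.0655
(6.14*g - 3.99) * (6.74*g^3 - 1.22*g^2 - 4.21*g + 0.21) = 41.3836*g^4 - 34.3834*g^3 - 20.9816*g^2 + 18.0873*g - 0.8379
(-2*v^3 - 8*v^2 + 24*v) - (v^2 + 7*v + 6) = -2*v^3 - 9*v^2 + 17*v - 6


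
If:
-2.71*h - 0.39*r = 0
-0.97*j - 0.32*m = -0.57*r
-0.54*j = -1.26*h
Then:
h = -0.143911439114391*r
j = -0.335793357933579*r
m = 2.79912361623616*r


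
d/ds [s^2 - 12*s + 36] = 2*s - 12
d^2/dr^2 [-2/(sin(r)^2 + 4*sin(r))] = 4*(2*sin(r) + 6 + 5/sin(r) - 12/sin(r)^2 - 16/sin(r)^3)/(sin(r) + 4)^3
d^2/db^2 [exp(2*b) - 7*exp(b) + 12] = (4*exp(b) - 7)*exp(b)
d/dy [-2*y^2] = -4*y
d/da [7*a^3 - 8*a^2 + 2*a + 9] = 21*a^2 - 16*a + 2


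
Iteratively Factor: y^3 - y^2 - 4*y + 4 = (y + 2)*(y^2 - 3*y + 2) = (y - 1)*(y + 2)*(y - 2)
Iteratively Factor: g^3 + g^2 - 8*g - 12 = (g + 2)*(g^2 - g - 6) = (g - 3)*(g + 2)*(g + 2)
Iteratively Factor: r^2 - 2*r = (r)*(r - 2)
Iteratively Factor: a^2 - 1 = (a + 1)*(a - 1)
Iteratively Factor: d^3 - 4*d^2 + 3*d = (d)*(d^2 - 4*d + 3) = d*(d - 1)*(d - 3)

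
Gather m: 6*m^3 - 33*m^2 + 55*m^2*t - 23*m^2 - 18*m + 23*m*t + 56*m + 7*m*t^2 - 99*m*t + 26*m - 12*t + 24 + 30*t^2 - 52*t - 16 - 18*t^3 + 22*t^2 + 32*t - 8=6*m^3 + m^2*(55*t - 56) + m*(7*t^2 - 76*t + 64) - 18*t^3 + 52*t^2 - 32*t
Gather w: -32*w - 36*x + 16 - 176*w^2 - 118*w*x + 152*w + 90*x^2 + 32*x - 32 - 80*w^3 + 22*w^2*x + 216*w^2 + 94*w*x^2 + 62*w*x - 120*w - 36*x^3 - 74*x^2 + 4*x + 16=-80*w^3 + w^2*(22*x + 40) + w*(94*x^2 - 56*x) - 36*x^3 + 16*x^2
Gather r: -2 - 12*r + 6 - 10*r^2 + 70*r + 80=-10*r^2 + 58*r + 84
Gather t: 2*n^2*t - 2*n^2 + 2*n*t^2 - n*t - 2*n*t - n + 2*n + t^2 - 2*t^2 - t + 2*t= -2*n^2 + n + t^2*(2*n - 1) + t*(2*n^2 - 3*n + 1)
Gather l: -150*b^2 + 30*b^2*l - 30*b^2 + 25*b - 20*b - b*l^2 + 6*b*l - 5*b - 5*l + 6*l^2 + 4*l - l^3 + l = -180*b^2 - l^3 + l^2*(6 - b) + l*(30*b^2 + 6*b)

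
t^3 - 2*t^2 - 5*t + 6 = (t - 3)*(t - 1)*(t + 2)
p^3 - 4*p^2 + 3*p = p*(p - 3)*(p - 1)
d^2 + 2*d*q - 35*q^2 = (d - 5*q)*(d + 7*q)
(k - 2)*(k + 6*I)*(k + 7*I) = k^3 - 2*k^2 + 13*I*k^2 - 42*k - 26*I*k + 84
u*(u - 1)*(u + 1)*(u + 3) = u^4 + 3*u^3 - u^2 - 3*u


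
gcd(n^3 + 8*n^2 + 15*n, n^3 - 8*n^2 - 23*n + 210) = n + 5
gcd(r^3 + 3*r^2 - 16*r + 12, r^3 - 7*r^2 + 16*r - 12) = r - 2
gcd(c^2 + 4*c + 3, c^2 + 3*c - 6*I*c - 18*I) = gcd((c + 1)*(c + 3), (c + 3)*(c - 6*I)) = c + 3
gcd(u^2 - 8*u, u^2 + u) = u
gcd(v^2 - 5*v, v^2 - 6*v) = v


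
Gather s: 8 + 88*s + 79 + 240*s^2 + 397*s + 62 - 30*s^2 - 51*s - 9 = 210*s^2 + 434*s + 140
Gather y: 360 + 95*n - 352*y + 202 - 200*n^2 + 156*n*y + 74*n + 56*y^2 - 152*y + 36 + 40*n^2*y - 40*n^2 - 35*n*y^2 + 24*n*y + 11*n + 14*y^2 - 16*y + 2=-240*n^2 + 180*n + y^2*(70 - 35*n) + y*(40*n^2 + 180*n - 520) + 600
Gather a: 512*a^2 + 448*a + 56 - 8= 512*a^2 + 448*a + 48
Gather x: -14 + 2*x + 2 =2*x - 12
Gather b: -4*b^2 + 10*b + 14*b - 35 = -4*b^2 + 24*b - 35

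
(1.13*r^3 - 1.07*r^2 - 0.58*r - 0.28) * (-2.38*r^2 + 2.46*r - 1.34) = -2.6894*r^5 + 5.3264*r^4 - 2.766*r^3 + 0.6734*r^2 + 0.0883999999999999*r + 0.3752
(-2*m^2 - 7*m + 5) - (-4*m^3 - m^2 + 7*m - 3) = 4*m^3 - m^2 - 14*m + 8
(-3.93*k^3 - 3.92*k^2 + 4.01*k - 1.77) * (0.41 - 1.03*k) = 4.0479*k^4 + 2.4263*k^3 - 5.7375*k^2 + 3.4672*k - 0.7257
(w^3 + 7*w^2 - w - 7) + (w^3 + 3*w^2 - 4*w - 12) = 2*w^3 + 10*w^2 - 5*w - 19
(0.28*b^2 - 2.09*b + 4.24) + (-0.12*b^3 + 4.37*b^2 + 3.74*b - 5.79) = -0.12*b^3 + 4.65*b^2 + 1.65*b - 1.55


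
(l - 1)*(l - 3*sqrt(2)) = l^2 - 3*sqrt(2)*l - l + 3*sqrt(2)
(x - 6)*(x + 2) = x^2 - 4*x - 12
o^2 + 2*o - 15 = (o - 3)*(o + 5)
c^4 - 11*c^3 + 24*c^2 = c^2*(c - 8)*(c - 3)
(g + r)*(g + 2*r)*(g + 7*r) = g^3 + 10*g^2*r + 23*g*r^2 + 14*r^3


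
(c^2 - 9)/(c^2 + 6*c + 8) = (c^2 - 9)/(c^2 + 6*c + 8)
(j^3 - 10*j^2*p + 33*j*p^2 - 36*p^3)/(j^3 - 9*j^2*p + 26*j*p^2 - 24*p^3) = (-j + 3*p)/(-j + 2*p)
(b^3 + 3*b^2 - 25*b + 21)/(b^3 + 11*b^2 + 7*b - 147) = (b - 1)/(b + 7)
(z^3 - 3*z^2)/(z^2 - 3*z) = z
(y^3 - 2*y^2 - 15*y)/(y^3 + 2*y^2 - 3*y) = (y - 5)/(y - 1)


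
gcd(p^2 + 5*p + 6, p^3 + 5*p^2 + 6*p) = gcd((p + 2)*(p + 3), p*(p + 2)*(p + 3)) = p^2 + 5*p + 6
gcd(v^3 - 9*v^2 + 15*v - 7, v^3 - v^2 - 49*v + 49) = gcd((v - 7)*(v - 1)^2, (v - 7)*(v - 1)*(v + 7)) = v^2 - 8*v + 7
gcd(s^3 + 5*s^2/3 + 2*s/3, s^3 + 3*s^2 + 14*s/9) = s^2 + 2*s/3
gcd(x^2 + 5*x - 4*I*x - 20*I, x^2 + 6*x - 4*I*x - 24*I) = x - 4*I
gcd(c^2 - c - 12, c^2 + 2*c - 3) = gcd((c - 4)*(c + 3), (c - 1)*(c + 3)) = c + 3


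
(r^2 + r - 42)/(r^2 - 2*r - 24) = (r + 7)/(r + 4)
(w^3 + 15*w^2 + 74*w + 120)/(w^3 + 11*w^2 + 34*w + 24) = (w + 5)/(w + 1)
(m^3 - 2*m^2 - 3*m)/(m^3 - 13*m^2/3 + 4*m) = 3*(m + 1)/(3*m - 4)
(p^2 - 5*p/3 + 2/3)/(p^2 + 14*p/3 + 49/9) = 3*(3*p^2 - 5*p + 2)/(9*p^2 + 42*p + 49)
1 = 1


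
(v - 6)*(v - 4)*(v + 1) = v^3 - 9*v^2 + 14*v + 24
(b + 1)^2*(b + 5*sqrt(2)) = b^3 + 2*b^2 + 5*sqrt(2)*b^2 + b + 10*sqrt(2)*b + 5*sqrt(2)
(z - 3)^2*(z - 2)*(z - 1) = z^4 - 9*z^3 + 29*z^2 - 39*z + 18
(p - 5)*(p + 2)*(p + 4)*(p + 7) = p^4 + 8*p^3 - 15*p^2 - 194*p - 280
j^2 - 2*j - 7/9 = (j - 7/3)*(j + 1/3)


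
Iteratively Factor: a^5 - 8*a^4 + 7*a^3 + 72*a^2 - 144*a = (a)*(a^4 - 8*a^3 + 7*a^2 + 72*a - 144) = a*(a - 4)*(a^3 - 4*a^2 - 9*a + 36) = a*(a - 4)^2*(a^2 - 9) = a*(a - 4)^2*(a + 3)*(a - 3)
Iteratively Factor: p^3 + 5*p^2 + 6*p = (p)*(p^2 + 5*p + 6) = p*(p + 3)*(p + 2)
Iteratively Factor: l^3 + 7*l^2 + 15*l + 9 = (l + 3)*(l^2 + 4*l + 3) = (l + 3)^2*(l + 1)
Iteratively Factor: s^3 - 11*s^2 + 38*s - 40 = (s - 5)*(s^2 - 6*s + 8) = (s - 5)*(s - 2)*(s - 4)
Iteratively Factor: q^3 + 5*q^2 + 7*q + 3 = (q + 1)*(q^2 + 4*q + 3) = (q + 1)^2*(q + 3)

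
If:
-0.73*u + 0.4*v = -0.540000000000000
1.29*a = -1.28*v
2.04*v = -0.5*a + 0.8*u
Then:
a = -0.53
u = 1.03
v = 0.54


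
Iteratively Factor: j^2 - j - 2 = (j - 2)*(j + 1)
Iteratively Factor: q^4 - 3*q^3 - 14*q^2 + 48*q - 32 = (q + 4)*(q^3 - 7*q^2 + 14*q - 8) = (q - 1)*(q + 4)*(q^2 - 6*q + 8) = (q - 2)*(q - 1)*(q + 4)*(q - 4)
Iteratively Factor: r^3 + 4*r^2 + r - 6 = (r - 1)*(r^2 + 5*r + 6) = (r - 1)*(r + 3)*(r + 2)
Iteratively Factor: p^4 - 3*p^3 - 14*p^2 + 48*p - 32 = (p - 1)*(p^3 - 2*p^2 - 16*p + 32) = (p - 4)*(p - 1)*(p^2 + 2*p - 8) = (p - 4)*(p - 1)*(p + 4)*(p - 2)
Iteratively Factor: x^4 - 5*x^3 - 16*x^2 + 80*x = (x)*(x^3 - 5*x^2 - 16*x + 80) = x*(x - 5)*(x^2 - 16) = x*(x - 5)*(x + 4)*(x - 4)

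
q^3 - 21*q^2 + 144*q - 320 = (q - 8)^2*(q - 5)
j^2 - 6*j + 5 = (j - 5)*(j - 1)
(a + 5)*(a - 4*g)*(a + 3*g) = a^3 - a^2*g + 5*a^2 - 12*a*g^2 - 5*a*g - 60*g^2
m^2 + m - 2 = (m - 1)*(m + 2)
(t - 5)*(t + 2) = t^2 - 3*t - 10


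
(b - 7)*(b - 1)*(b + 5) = b^3 - 3*b^2 - 33*b + 35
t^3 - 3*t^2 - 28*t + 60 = (t - 6)*(t - 2)*(t + 5)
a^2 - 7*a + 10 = (a - 5)*(a - 2)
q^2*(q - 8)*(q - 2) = q^4 - 10*q^3 + 16*q^2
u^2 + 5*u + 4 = (u + 1)*(u + 4)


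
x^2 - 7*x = x*(x - 7)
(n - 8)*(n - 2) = n^2 - 10*n + 16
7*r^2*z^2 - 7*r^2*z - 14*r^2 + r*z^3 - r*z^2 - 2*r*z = (7*r + z)*(z - 2)*(r*z + r)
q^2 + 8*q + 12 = (q + 2)*(q + 6)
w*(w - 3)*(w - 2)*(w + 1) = w^4 - 4*w^3 + w^2 + 6*w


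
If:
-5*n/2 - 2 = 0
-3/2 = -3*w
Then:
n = -4/5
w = 1/2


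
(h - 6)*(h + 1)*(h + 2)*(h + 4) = h^4 + h^3 - 28*h^2 - 76*h - 48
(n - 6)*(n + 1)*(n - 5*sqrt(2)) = n^3 - 5*sqrt(2)*n^2 - 5*n^2 - 6*n + 25*sqrt(2)*n + 30*sqrt(2)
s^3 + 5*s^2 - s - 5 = (s - 1)*(s + 1)*(s + 5)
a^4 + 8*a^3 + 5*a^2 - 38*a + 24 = (a - 1)^2*(a + 4)*(a + 6)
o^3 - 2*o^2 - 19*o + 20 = (o - 5)*(o - 1)*(o + 4)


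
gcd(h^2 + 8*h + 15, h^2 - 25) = h + 5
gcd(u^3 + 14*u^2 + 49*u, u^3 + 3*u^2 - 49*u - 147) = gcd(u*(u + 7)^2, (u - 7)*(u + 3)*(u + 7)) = u + 7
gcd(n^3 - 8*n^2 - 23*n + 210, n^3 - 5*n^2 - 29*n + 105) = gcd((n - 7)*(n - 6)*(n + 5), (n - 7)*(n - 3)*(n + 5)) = n^2 - 2*n - 35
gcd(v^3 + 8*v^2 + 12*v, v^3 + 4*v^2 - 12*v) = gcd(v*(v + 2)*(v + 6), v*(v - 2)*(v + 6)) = v^2 + 6*v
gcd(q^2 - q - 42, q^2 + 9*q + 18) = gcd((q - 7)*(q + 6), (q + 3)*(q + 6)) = q + 6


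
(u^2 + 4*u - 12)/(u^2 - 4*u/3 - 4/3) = 3*(u + 6)/(3*u + 2)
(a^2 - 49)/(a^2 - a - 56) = (a - 7)/(a - 8)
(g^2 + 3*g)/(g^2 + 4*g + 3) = g/(g + 1)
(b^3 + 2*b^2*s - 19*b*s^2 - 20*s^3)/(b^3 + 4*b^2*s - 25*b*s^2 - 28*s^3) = (b + 5*s)/(b + 7*s)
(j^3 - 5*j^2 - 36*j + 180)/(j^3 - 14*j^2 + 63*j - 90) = (j + 6)/(j - 3)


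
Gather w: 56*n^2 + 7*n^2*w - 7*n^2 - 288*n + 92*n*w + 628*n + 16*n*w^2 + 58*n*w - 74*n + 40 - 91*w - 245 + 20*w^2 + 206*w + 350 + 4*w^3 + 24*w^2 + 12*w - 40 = 49*n^2 + 266*n + 4*w^3 + w^2*(16*n + 44) + w*(7*n^2 + 150*n + 127) + 105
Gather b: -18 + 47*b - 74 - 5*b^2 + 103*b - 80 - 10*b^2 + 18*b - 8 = -15*b^2 + 168*b - 180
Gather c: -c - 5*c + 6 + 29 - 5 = 30 - 6*c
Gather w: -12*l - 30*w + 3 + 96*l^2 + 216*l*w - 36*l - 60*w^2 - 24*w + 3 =96*l^2 - 48*l - 60*w^2 + w*(216*l - 54) + 6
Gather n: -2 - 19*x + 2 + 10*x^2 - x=10*x^2 - 20*x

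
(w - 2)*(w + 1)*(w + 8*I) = w^3 - w^2 + 8*I*w^2 - 2*w - 8*I*w - 16*I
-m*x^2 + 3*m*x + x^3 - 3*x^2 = x*(-m + x)*(x - 3)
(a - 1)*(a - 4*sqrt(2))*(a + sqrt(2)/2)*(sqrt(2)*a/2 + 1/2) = sqrt(2)*a^4/2 - 3*a^3 - sqrt(2)*a^3/2 - 15*sqrt(2)*a^2/4 + 3*a^2 - 2*a + 15*sqrt(2)*a/4 + 2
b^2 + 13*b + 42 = (b + 6)*(b + 7)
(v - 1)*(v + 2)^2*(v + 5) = v^4 + 8*v^3 + 15*v^2 - 4*v - 20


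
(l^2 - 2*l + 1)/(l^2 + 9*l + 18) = (l^2 - 2*l + 1)/(l^2 + 9*l + 18)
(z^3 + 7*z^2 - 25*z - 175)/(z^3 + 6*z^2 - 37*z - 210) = (z - 5)/(z - 6)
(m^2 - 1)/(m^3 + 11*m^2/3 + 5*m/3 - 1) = 3*(m - 1)/(3*m^2 + 8*m - 3)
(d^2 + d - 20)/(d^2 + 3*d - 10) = (d - 4)/(d - 2)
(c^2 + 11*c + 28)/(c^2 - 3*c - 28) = (c + 7)/(c - 7)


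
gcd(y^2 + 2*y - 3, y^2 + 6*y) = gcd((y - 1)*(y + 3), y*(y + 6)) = 1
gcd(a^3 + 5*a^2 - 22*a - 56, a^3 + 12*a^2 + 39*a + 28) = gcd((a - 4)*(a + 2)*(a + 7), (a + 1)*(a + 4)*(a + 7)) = a + 7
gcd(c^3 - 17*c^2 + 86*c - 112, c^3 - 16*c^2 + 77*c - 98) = c^2 - 9*c + 14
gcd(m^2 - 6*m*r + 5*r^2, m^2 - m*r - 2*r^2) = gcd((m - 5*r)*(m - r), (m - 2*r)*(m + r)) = 1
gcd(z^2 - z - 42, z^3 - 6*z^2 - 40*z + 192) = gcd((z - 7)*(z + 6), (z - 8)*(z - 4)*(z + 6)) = z + 6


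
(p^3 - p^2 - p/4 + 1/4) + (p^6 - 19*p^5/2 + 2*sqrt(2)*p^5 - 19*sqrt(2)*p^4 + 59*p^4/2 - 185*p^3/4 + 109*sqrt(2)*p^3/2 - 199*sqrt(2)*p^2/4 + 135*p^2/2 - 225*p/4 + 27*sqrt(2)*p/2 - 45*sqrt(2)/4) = p^6 - 19*p^5/2 + 2*sqrt(2)*p^5 - 19*sqrt(2)*p^4 + 59*p^4/2 - 181*p^3/4 + 109*sqrt(2)*p^3/2 - 199*sqrt(2)*p^2/4 + 133*p^2/2 - 113*p/2 + 27*sqrt(2)*p/2 - 45*sqrt(2)/4 + 1/4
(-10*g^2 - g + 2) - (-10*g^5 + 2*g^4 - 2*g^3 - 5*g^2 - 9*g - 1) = 10*g^5 - 2*g^4 + 2*g^3 - 5*g^2 + 8*g + 3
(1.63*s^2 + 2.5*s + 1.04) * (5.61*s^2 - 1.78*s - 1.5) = 9.1443*s^4 + 11.1236*s^3 - 1.0606*s^2 - 5.6012*s - 1.56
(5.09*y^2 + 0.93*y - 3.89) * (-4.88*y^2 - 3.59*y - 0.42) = -24.8392*y^4 - 22.8115*y^3 + 13.5067*y^2 + 13.5745*y + 1.6338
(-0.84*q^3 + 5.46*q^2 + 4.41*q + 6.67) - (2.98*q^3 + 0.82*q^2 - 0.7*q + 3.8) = -3.82*q^3 + 4.64*q^2 + 5.11*q + 2.87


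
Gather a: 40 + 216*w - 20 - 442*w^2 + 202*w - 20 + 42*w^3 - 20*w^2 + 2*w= 42*w^3 - 462*w^2 + 420*w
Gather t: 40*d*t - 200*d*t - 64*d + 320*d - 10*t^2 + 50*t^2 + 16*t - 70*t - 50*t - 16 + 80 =256*d + 40*t^2 + t*(-160*d - 104) + 64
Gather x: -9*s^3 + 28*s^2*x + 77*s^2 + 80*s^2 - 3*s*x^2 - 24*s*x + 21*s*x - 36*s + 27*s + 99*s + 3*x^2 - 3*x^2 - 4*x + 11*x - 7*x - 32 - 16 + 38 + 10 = -9*s^3 + 157*s^2 - 3*s*x^2 + 90*s + x*(28*s^2 - 3*s)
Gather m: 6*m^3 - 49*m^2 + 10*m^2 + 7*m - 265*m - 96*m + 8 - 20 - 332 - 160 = 6*m^3 - 39*m^2 - 354*m - 504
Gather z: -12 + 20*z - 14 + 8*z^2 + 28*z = 8*z^2 + 48*z - 26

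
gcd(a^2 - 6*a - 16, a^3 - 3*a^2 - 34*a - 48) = a^2 - 6*a - 16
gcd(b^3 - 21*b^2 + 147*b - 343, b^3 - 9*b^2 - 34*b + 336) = b - 7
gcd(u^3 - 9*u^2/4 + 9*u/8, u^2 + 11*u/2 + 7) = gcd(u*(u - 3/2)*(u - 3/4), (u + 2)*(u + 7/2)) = 1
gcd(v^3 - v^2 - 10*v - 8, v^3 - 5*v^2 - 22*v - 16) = v^2 + 3*v + 2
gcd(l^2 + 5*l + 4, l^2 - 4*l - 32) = l + 4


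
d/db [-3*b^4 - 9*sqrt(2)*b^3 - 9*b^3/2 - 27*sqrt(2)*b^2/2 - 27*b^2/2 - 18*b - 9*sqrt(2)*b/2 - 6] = -12*b^3 - 27*sqrt(2)*b^2 - 27*b^2/2 - 27*sqrt(2)*b - 27*b - 18 - 9*sqrt(2)/2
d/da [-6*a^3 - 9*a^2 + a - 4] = -18*a^2 - 18*a + 1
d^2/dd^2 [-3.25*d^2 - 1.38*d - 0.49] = -6.50000000000000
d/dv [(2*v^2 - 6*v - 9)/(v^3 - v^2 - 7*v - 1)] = (-2*v^4 + 12*v^3 + 7*v^2 - 22*v - 57)/(v^6 - 2*v^5 - 13*v^4 + 12*v^3 + 51*v^2 + 14*v + 1)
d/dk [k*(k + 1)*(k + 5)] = 3*k^2 + 12*k + 5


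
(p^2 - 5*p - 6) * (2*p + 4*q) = 2*p^3 + 4*p^2*q - 10*p^2 - 20*p*q - 12*p - 24*q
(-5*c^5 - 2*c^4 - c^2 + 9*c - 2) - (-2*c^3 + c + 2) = -5*c^5 - 2*c^4 + 2*c^3 - c^2 + 8*c - 4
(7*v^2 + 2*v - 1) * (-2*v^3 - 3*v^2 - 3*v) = -14*v^5 - 25*v^4 - 25*v^3 - 3*v^2 + 3*v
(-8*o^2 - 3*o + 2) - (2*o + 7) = -8*o^2 - 5*o - 5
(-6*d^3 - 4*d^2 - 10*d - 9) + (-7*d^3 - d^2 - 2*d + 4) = -13*d^3 - 5*d^2 - 12*d - 5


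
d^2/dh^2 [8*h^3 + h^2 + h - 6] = 48*h + 2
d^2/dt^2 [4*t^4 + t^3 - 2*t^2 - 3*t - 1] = 48*t^2 + 6*t - 4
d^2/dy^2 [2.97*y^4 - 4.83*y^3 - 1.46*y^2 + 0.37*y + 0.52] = 35.64*y^2 - 28.98*y - 2.92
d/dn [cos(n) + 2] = -sin(n)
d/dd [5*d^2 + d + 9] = 10*d + 1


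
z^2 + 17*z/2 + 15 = (z + 5/2)*(z + 6)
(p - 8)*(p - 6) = p^2 - 14*p + 48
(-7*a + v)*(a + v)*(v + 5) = -7*a^2*v - 35*a^2 - 6*a*v^2 - 30*a*v + v^3 + 5*v^2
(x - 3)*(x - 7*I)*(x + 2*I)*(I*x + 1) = I*x^4 + 6*x^3 - 3*I*x^3 - 18*x^2 + 9*I*x^2 + 14*x - 27*I*x - 42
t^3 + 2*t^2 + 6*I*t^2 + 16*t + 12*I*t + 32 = (t + 2)*(t - 2*I)*(t + 8*I)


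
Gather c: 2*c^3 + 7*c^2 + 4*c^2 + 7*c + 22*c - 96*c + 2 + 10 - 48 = 2*c^3 + 11*c^2 - 67*c - 36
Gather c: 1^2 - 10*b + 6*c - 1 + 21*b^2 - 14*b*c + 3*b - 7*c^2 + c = 21*b^2 - 7*b - 7*c^2 + c*(7 - 14*b)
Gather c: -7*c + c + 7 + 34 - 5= 36 - 6*c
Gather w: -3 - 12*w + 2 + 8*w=-4*w - 1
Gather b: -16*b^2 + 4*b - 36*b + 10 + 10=-16*b^2 - 32*b + 20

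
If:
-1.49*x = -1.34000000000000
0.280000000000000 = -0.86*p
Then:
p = -0.33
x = 0.90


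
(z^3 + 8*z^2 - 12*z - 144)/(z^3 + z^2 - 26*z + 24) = (z + 6)/(z - 1)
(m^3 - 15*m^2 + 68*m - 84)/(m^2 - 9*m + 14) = m - 6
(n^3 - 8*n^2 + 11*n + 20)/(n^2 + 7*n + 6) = (n^2 - 9*n + 20)/(n + 6)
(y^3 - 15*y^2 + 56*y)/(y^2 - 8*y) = y - 7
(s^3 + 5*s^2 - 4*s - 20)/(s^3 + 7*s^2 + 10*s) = (s - 2)/s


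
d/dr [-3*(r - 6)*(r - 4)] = 30 - 6*r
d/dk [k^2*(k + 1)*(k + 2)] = k*(4*k^2 + 9*k + 4)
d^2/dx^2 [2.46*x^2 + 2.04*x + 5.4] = 4.92000000000000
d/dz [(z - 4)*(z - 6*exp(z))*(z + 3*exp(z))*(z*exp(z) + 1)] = (z - 4)*(z + 1)*(z - 6*exp(z))*(z + 3*exp(z))*exp(z) + (z - 4)*(z - 6*exp(z))*(z*exp(z) + 1)*(3*exp(z) + 1) - (z - 4)*(z + 3*exp(z))*(z*exp(z) + 1)*(6*exp(z) - 1) + (z - 6*exp(z))*(z + 3*exp(z))*(z*exp(z) + 1)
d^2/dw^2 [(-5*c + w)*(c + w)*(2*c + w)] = -4*c + 6*w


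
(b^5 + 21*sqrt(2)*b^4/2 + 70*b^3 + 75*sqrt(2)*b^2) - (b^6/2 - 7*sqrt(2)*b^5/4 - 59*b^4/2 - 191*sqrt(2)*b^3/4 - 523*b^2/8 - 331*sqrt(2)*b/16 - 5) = -b^6/2 + b^5 + 7*sqrt(2)*b^5/4 + 21*sqrt(2)*b^4/2 + 59*b^4/2 + 191*sqrt(2)*b^3/4 + 70*b^3 + 523*b^2/8 + 75*sqrt(2)*b^2 + 331*sqrt(2)*b/16 + 5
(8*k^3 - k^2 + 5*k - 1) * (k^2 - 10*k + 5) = 8*k^5 - 81*k^4 + 55*k^3 - 56*k^2 + 35*k - 5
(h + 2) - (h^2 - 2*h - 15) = -h^2 + 3*h + 17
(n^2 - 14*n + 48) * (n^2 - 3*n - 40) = n^4 - 17*n^3 + 50*n^2 + 416*n - 1920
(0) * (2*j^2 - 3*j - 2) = 0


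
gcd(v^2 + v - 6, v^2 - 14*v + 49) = 1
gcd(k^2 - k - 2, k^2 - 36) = 1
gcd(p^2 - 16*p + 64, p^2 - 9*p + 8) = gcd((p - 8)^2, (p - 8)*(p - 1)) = p - 8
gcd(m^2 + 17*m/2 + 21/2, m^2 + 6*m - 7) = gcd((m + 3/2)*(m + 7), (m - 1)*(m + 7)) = m + 7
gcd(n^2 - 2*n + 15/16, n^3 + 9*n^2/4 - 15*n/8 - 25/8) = n - 5/4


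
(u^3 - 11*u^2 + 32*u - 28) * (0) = 0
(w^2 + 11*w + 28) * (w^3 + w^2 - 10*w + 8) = w^5 + 12*w^4 + 29*w^3 - 74*w^2 - 192*w + 224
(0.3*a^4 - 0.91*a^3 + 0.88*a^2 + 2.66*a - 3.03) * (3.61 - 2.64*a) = -0.792*a^5 + 3.4854*a^4 - 5.6083*a^3 - 3.8456*a^2 + 17.6018*a - 10.9383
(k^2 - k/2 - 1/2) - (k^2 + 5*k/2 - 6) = 11/2 - 3*k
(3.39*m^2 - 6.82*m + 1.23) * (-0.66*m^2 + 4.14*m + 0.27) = -2.2374*m^4 + 18.5358*m^3 - 28.1313*m^2 + 3.2508*m + 0.3321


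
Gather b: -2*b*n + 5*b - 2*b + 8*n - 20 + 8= b*(3 - 2*n) + 8*n - 12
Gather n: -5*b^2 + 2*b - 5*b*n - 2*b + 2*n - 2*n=-5*b^2 - 5*b*n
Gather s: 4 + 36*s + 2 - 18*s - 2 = 18*s + 4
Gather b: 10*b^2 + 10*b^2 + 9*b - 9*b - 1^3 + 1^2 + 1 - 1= 20*b^2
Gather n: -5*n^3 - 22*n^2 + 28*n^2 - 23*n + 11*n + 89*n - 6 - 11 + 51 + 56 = -5*n^3 + 6*n^2 + 77*n + 90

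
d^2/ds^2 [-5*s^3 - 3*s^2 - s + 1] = -30*s - 6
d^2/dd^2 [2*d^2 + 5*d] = 4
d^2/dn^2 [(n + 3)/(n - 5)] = 16/(n - 5)^3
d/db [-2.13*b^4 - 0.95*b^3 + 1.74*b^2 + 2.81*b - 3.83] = -8.52*b^3 - 2.85*b^2 + 3.48*b + 2.81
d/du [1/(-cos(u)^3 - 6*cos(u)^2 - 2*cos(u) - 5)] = (3*sin(u)^2 - 12*cos(u) - 5)*sin(u)/(cos(u)^3 + 6*cos(u)^2 + 2*cos(u) + 5)^2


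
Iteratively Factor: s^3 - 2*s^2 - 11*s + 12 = (s + 3)*(s^2 - 5*s + 4) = (s - 4)*(s + 3)*(s - 1)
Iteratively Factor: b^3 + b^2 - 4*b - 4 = (b + 1)*(b^2 - 4) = (b + 1)*(b + 2)*(b - 2)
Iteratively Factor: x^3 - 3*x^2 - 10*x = (x)*(x^2 - 3*x - 10) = x*(x + 2)*(x - 5)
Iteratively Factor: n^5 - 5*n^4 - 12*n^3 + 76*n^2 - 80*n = (n - 2)*(n^4 - 3*n^3 - 18*n^2 + 40*n) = (n - 5)*(n - 2)*(n^3 + 2*n^2 - 8*n) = (n - 5)*(n - 2)^2*(n^2 + 4*n) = (n - 5)*(n - 2)^2*(n + 4)*(n)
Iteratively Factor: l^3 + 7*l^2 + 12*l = (l + 4)*(l^2 + 3*l) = (l + 3)*(l + 4)*(l)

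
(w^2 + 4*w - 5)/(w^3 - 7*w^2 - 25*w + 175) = (w - 1)/(w^2 - 12*w + 35)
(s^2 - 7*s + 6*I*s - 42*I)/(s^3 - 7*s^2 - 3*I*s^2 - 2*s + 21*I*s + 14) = (s + 6*I)/(s^2 - 3*I*s - 2)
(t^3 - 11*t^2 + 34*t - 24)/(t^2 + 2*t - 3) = (t^2 - 10*t + 24)/(t + 3)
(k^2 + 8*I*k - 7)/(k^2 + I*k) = (k + 7*I)/k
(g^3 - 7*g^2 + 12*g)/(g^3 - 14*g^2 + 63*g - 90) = g*(g - 4)/(g^2 - 11*g + 30)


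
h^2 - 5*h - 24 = (h - 8)*(h + 3)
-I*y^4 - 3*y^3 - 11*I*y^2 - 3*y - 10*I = (y - 5*I)*(y - I)*(y + 2*I)*(-I*y + 1)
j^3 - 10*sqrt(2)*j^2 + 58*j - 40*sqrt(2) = (j - 5*sqrt(2))*(j - 4*sqrt(2))*(j - sqrt(2))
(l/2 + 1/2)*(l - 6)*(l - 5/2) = l^3/2 - 15*l^2/4 + 13*l/4 + 15/2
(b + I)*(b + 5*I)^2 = b^3 + 11*I*b^2 - 35*b - 25*I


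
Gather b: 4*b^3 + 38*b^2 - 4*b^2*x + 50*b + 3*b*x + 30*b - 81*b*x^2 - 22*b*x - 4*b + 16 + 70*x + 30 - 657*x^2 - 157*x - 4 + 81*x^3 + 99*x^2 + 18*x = 4*b^3 + b^2*(38 - 4*x) + b*(-81*x^2 - 19*x + 76) + 81*x^3 - 558*x^2 - 69*x + 42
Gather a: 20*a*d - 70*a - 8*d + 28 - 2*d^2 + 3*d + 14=a*(20*d - 70) - 2*d^2 - 5*d + 42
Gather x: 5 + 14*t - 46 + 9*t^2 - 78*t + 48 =9*t^2 - 64*t + 7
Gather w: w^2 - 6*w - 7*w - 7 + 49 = w^2 - 13*w + 42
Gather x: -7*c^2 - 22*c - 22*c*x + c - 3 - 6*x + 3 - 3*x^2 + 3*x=-7*c^2 - 21*c - 3*x^2 + x*(-22*c - 3)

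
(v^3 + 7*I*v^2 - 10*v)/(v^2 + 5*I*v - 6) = v*(v + 5*I)/(v + 3*I)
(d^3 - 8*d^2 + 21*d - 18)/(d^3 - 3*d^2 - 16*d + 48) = (d^2 - 5*d + 6)/(d^2 - 16)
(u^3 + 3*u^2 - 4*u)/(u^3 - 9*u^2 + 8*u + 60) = u*(u^2 + 3*u - 4)/(u^3 - 9*u^2 + 8*u + 60)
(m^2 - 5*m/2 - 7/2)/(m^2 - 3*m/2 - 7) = (m + 1)/(m + 2)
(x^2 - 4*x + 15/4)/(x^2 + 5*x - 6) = (x^2 - 4*x + 15/4)/(x^2 + 5*x - 6)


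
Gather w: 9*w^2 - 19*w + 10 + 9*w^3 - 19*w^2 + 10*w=9*w^3 - 10*w^2 - 9*w + 10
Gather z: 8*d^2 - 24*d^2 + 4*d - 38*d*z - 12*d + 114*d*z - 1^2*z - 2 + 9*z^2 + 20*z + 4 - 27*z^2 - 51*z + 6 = -16*d^2 - 8*d - 18*z^2 + z*(76*d - 32) + 8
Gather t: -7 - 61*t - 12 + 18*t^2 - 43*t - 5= 18*t^2 - 104*t - 24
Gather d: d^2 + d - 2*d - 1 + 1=d^2 - d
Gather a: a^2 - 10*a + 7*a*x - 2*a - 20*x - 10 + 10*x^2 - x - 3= a^2 + a*(7*x - 12) + 10*x^2 - 21*x - 13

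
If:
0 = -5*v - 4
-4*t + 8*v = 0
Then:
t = -8/5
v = -4/5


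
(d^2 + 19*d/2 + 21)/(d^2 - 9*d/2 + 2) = (2*d^2 + 19*d + 42)/(2*d^2 - 9*d + 4)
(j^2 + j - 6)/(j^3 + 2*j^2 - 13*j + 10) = (j + 3)/(j^2 + 4*j - 5)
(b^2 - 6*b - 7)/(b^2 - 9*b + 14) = (b + 1)/(b - 2)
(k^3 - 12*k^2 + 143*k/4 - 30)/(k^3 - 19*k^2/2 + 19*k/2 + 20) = (k - 3/2)/(k + 1)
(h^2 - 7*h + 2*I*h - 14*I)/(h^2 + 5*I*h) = (h^2 + h*(-7 + 2*I) - 14*I)/(h*(h + 5*I))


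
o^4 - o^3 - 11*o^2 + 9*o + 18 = (o - 3)*(o - 2)*(o + 1)*(o + 3)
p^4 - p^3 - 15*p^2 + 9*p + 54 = (p - 3)^2*(p + 2)*(p + 3)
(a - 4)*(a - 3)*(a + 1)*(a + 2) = a^4 - 4*a^3 - 7*a^2 + 22*a + 24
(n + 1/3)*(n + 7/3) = n^2 + 8*n/3 + 7/9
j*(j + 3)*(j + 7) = j^3 + 10*j^2 + 21*j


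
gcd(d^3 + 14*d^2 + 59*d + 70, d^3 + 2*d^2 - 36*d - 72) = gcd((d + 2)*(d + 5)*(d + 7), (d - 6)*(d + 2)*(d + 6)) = d + 2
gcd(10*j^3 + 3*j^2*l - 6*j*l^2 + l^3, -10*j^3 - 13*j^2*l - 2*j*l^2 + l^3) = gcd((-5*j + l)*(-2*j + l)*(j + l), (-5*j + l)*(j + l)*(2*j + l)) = 5*j^2 + 4*j*l - l^2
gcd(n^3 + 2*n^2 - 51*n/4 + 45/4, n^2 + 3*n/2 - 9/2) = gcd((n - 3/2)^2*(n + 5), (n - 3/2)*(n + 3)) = n - 3/2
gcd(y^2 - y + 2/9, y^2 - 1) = 1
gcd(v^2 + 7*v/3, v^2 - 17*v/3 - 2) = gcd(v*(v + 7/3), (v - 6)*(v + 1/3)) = 1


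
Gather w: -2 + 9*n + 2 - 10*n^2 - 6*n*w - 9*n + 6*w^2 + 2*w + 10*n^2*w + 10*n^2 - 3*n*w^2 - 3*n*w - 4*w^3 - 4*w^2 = -4*w^3 + w^2*(2 - 3*n) + w*(10*n^2 - 9*n + 2)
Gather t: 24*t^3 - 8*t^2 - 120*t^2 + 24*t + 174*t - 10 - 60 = 24*t^3 - 128*t^2 + 198*t - 70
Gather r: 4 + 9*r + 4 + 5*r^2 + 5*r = 5*r^2 + 14*r + 8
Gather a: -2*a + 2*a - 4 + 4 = 0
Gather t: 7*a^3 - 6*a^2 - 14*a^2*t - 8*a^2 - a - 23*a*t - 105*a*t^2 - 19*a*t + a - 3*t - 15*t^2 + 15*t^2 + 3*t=7*a^3 - 14*a^2 - 105*a*t^2 + t*(-14*a^2 - 42*a)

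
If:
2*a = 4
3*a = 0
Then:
No Solution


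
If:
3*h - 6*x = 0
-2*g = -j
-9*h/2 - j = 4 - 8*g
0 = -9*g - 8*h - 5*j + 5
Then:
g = 109/267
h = -92/267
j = 218/267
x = -46/267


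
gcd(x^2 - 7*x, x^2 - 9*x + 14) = x - 7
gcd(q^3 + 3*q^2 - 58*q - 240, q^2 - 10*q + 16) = q - 8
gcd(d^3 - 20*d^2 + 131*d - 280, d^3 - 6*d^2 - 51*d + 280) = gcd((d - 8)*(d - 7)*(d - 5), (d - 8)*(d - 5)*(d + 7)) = d^2 - 13*d + 40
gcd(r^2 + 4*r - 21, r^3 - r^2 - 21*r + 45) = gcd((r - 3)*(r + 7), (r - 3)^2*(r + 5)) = r - 3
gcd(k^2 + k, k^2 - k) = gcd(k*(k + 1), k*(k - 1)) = k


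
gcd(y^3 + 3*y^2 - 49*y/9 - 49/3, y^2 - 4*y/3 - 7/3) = y - 7/3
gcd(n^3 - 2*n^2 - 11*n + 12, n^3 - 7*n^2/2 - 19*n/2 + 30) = n^2 - n - 12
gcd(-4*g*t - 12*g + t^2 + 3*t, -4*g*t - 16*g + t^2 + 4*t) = -4*g + t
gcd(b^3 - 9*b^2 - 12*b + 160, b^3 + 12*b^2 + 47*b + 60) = b + 4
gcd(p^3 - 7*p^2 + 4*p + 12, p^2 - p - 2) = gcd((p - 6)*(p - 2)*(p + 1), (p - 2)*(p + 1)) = p^2 - p - 2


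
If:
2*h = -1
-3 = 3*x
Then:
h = -1/2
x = -1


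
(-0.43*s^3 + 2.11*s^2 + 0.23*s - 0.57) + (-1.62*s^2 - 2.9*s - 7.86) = -0.43*s^3 + 0.49*s^2 - 2.67*s - 8.43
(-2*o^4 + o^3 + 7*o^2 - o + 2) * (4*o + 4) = -8*o^5 - 4*o^4 + 32*o^3 + 24*o^2 + 4*o + 8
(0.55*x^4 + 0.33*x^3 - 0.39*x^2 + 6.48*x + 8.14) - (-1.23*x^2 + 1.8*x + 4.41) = 0.55*x^4 + 0.33*x^3 + 0.84*x^2 + 4.68*x + 3.73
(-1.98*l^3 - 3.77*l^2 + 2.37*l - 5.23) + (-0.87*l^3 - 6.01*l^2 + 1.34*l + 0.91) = -2.85*l^3 - 9.78*l^2 + 3.71*l - 4.32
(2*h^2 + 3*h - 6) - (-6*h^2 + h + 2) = 8*h^2 + 2*h - 8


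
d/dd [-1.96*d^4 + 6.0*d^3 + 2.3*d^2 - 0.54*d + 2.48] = -7.84*d^3 + 18.0*d^2 + 4.6*d - 0.54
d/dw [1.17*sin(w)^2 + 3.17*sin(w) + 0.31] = (2.34*sin(w) + 3.17)*cos(w)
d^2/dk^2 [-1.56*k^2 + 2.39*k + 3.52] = -3.12000000000000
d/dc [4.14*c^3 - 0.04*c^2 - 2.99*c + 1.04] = 12.42*c^2 - 0.08*c - 2.99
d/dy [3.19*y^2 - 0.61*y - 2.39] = 6.38*y - 0.61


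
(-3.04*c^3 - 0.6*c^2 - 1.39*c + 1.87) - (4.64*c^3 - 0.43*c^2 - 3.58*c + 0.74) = -7.68*c^3 - 0.17*c^2 + 2.19*c + 1.13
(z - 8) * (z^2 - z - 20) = z^3 - 9*z^2 - 12*z + 160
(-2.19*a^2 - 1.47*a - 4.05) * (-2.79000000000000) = 6.1101*a^2 + 4.1013*a + 11.2995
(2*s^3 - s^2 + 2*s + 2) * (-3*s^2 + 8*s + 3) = -6*s^5 + 19*s^4 - 8*s^3 + 7*s^2 + 22*s + 6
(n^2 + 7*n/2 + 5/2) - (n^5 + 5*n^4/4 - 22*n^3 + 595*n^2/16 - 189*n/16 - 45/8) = -n^5 - 5*n^4/4 + 22*n^3 - 579*n^2/16 + 245*n/16 + 65/8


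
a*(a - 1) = a^2 - a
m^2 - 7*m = m*(m - 7)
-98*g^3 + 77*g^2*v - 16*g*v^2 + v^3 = (-7*g + v)^2*(-2*g + v)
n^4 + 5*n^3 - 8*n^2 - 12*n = n*(n - 2)*(n + 1)*(n + 6)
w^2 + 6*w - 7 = (w - 1)*(w + 7)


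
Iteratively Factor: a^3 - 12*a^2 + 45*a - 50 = (a - 2)*(a^2 - 10*a + 25) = (a - 5)*(a - 2)*(a - 5)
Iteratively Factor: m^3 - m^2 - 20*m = (m - 5)*(m^2 + 4*m) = m*(m - 5)*(m + 4)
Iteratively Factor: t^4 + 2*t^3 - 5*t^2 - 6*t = (t + 3)*(t^3 - t^2 - 2*t) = (t + 1)*(t + 3)*(t^2 - 2*t) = t*(t + 1)*(t + 3)*(t - 2)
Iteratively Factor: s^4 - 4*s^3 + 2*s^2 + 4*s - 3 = (s + 1)*(s^3 - 5*s^2 + 7*s - 3) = (s - 3)*(s + 1)*(s^2 - 2*s + 1) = (s - 3)*(s - 1)*(s + 1)*(s - 1)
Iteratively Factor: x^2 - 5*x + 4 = (x - 4)*(x - 1)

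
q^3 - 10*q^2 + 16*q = q*(q - 8)*(q - 2)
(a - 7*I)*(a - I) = a^2 - 8*I*a - 7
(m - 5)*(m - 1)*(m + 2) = m^3 - 4*m^2 - 7*m + 10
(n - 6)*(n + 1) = n^2 - 5*n - 6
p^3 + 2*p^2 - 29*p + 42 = (p - 3)*(p - 2)*(p + 7)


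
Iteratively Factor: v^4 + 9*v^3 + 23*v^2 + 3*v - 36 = (v + 3)*(v^3 + 6*v^2 + 5*v - 12) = (v + 3)^2*(v^2 + 3*v - 4) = (v + 3)^2*(v + 4)*(v - 1)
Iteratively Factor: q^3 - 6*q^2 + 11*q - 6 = (q - 3)*(q^2 - 3*q + 2) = (q - 3)*(q - 2)*(q - 1)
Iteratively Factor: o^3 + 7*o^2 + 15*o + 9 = (o + 1)*(o^2 + 6*o + 9) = (o + 1)*(o + 3)*(o + 3)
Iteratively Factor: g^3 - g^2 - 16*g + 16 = (g - 4)*(g^2 + 3*g - 4) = (g - 4)*(g + 4)*(g - 1)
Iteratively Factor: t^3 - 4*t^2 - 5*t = (t + 1)*(t^2 - 5*t) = (t - 5)*(t + 1)*(t)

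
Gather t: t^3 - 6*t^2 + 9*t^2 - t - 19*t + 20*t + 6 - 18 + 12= t^3 + 3*t^2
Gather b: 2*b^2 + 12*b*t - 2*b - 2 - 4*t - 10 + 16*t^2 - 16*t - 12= 2*b^2 + b*(12*t - 2) + 16*t^2 - 20*t - 24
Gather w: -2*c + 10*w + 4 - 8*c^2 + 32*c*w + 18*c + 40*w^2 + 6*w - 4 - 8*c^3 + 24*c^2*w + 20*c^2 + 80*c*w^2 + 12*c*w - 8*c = -8*c^3 + 12*c^2 + 8*c + w^2*(80*c + 40) + w*(24*c^2 + 44*c + 16)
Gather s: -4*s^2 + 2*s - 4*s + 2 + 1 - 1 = -4*s^2 - 2*s + 2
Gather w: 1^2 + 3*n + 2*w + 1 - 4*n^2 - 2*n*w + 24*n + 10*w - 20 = -4*n^2 + 27*n + w*(12 - 2*n) - 18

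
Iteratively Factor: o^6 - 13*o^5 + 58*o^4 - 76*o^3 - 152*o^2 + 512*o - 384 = (o - 4)*(o^5 - 9*o^4 + 22*o^3 + 12*o^2 - 104*o + 96) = (o - 4)*(o - 3)*(o^4 - 6*o^3 + 4*o^2 + 24*o - 32) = (o - 4)*(o - 3)*(o - 2)*(o^3 - 4*o^2 - 4*o + 16) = (o - 4)*(o - 3)*(o - 2)*(o + 2)*(o^2 - 6*o + 8) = (o - 4)*(o - 3)*(o - 2)^2*(o + 2)*(o - 4)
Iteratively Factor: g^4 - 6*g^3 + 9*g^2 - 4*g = (g - 1)*(g^3 - 5*g^2 + 4*g) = (g - 4)*(g - 1)*(g^2 - g) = g*(g - 4)*(g - 1)*(g - 1)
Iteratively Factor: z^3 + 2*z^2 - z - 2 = (z - 1)*(z^2 + 3*z + 2) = (z - 1)*(z + 2)*(z + 1)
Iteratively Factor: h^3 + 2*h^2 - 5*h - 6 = (h + 3)*(h^2 - h - 2) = (h - 2)*(h + 3)*(h + 1)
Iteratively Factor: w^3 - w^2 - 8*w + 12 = (w - 2)*(w^2 + w - 6) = (w - 2)*(w + 3)*(w - 2)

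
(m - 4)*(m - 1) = m^2 - 5*m + 4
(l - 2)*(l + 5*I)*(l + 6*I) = l^3 - 2*l^2 + 11*I*l^2 - 30*l - 22*I*l + 60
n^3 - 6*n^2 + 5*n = n*(n - 5)*(n - 1)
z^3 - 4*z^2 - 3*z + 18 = (z - 3)^2*(z + 2)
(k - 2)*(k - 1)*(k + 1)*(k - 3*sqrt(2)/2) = k^4 - 3*sqrt(2)*k^3/2 - 2*k^3 - k^2 + 3*sqrt(2)*k^2 + 2*k + 3*sqrt(2)*k/2 - 3*sqrt(2)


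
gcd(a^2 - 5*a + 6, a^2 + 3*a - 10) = a - 2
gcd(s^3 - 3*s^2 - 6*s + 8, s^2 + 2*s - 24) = s - 4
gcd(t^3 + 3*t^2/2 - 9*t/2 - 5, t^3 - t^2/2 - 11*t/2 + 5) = t^2 + t/2 - 5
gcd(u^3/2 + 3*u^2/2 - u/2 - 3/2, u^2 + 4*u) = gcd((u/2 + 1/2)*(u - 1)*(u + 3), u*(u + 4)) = 1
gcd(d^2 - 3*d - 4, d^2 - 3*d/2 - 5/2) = d + 1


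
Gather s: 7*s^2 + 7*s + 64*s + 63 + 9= 7*s^2 + 71*s + 72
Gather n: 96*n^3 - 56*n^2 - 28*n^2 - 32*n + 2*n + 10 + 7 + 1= 96*n^3 - 84*n^2 - 30*n + 18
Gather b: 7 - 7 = 0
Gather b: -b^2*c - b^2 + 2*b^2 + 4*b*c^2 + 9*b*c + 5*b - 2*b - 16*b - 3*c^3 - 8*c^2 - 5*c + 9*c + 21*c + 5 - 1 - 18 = b^2*(1 - c) + b*(4*c^2 + 9*c - 13) - 3*c^3 - 8*c^2 + 25*c - 14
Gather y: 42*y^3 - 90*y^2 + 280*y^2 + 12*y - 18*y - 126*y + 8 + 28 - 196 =42*y^3 + 190*y^2 - 132*y - 160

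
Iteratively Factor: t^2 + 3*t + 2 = (t + 1)*(t + 2)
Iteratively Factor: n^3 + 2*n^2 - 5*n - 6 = (n + 3)*(n^2 - n - 2) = (n + 1)*(n + 3)*(n - 2)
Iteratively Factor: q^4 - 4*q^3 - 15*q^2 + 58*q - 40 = (q - 2)*(q^3 - 2*q^2 - 19*q + 20) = (q - 2)*(q + 4)*(q^2 - 6*q + 5) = (q - 2)*(q - 1)*(q + 4)*(q - 5)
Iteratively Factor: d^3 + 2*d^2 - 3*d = (d + 3)*(d^2 - d) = (d - 1)*(d + 3)*(d)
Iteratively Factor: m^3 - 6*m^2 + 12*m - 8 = (m - 2)*(m^2 - 4*m + 4) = (m - 2)^2*(m - 2)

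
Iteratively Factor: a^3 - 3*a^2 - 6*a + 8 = (a - 1)*(a^2 - 2*a - 8) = (a - 1)*(a + 2)*(a - 4)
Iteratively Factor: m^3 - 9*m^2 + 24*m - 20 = (m - 5)*(m^2 - 4*m + 4) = (m - 5)*(m - 2)*(m - 2)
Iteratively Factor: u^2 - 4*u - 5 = (u - 5)*(u + 1)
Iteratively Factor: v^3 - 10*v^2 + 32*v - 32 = (v - 2)*(v^2 - 8*v + 16) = (v - 4)*(v - 2)*(v - 4)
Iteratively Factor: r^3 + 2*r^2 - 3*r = (r)*(r^2 + 2*r - 3) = r*(r - 1)*(r + 3)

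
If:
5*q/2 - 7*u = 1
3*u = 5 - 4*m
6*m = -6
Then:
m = -1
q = 44/5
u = 3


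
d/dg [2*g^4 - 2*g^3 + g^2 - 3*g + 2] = 8*g^3 - 6*g^2 + 2*g - 3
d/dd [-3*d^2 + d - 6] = 1 - 6*d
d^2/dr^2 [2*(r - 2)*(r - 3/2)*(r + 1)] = 12*r - 10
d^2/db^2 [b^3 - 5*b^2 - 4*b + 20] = 6*b - 10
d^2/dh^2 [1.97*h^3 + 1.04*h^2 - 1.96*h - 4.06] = 11.82*h + 2.08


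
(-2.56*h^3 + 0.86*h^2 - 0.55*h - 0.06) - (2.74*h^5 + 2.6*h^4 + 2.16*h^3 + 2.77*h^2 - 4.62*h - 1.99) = -2.74*h^5 - 2.6*h^4 - 4.72*h^3 - 1.91*h^2 + 4.07*h + 1.93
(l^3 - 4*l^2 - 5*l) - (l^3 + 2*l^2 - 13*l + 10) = -6*l^2 + 8*l - 10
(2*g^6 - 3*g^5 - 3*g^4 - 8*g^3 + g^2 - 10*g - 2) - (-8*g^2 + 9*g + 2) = 2*g^6 - 3*g^5 - 3*g^4 - 8*g^3 + 9*g^2 - 19*g - 4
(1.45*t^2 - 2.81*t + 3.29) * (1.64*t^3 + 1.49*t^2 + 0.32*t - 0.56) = 2.378*t^5 - 2.4479*t^4 + 1.6727*t^3 + 3.1909*t^2 + 2.6264*t - 1.8424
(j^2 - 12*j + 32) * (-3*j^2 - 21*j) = -3*j^4 + 15*j^3 + 156*j^2 - 672*j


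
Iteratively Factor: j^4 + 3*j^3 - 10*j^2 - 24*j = (j)*(j^3 + 3*j^2 - 10*j - 24) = j*(j + 2)*(j^2 + j - 12) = j*(j + 2)*(j + 4)*(j - 3)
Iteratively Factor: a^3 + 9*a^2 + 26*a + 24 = (a + 4)*(a^2 + 5*a + 6) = (a + 2)*(a + 4)*(a + 3)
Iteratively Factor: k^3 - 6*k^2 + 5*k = (k)*(k^2 - 6*k + 5) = k*(k - 1)*(k - 5)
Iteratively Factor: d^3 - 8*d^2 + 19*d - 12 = (d - 4)*(d^2 - 4*d + 3) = (d - 4)*(d - 1)*(d - 3)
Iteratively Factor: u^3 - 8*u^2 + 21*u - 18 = (u - 3)*(u^2 - 5*u + 6) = (u - 3)*(u - 2)*(u - 3)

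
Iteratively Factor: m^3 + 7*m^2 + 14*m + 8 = (m + 1)*(m^2 + 6*m + 8) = (m + 1)*(m + 2)*(m + 4)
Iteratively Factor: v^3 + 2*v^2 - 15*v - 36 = (v - 4)*(v^2 + 6*v + 9) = (v - 4)*(v + 3)*(v + 3)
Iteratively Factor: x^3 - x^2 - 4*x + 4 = (x - 1)*(x^2 - 4) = (x - 2)*(x - 1)*(x + 2)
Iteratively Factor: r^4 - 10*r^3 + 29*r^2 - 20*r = (r)*(r^3 - 10*r^2 + 29*r - 20) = r*(r - 1)*(r^2 - 9*r + 20) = r*(r - 4)*(r - 1)*(r - 5)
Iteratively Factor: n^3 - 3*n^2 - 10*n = (n)*(n^2 - 3*n - 10) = n*(n + 2)*(n - 5)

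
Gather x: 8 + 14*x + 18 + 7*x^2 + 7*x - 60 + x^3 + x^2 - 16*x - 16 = x^3 + 8*x^2 + 5*x - 50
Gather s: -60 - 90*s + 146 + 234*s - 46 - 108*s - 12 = 36*s + 28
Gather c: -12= -12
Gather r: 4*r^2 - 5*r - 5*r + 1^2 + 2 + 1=4*r^2 - 10*r + 4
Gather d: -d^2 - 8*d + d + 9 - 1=-d^2 - 7*d + 8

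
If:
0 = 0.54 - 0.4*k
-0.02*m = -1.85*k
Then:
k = 1.35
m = 124.88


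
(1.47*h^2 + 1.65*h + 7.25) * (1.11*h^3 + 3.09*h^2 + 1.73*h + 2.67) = 1.6317*h^5 + 6.3738*h^4 + 15.6891*h^3 + 29.1819*h^2 + 16.948*h + 19.3575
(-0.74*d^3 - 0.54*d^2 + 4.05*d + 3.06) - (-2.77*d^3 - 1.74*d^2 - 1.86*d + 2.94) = 2.03*d^3 + 1.2*d^2 + 5.91*d + 0.12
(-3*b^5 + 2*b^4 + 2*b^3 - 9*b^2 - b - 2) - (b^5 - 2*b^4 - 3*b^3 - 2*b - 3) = -4*b^5 + 4*b^4 + 5*b^3 - 9*b^2 + b + 1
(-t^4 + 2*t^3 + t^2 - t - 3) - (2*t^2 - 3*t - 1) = -t^4 + 2*t^3 - t^2 + 2*t - 2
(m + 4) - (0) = m + 4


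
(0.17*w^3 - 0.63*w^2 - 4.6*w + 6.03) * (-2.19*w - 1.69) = -0.3723*w^4 + 1.0924*w^3 + 11.1387*w^2 - 5.4317*w - 10.1907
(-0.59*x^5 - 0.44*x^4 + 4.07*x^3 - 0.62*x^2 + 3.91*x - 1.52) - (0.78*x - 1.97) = -0.59*x^5 - 0.44*x^4 + 4.07*x^3 - 0.62*x^2 + 3.13*x + 0.45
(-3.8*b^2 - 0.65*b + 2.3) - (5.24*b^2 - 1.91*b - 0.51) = -9.04*b^2 + 1.26*b + 2.81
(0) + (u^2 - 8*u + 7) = u^2 - 8*u + 7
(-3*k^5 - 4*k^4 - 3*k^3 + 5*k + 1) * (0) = 0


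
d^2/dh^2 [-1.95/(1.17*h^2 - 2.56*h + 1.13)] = (5.33871*h^2 - 11.68128*h - 1.95*(2.34*h - 2.56)*(4.68*h - 5.12) + 5.15619)/(1.17*h^2 - 2.56*h + 1.13)^3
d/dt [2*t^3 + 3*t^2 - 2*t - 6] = 6*t^2 + 6*t - 2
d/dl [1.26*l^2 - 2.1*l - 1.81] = 2.52*l - 2.1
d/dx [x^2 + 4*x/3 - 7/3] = 2*x + 4/3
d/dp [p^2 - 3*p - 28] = 2*p - 3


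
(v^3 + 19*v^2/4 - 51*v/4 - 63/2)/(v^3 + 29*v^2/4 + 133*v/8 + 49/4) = 2*(v^2 + 3*v - 18)/(2*v^2 + 11*v + 14)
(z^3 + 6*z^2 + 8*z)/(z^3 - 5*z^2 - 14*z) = (z + 4)/(z - 7)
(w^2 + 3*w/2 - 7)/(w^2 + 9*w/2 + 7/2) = (w - 2)/(w + 1)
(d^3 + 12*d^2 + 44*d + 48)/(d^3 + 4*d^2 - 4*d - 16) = (d + 6)/(d - 2)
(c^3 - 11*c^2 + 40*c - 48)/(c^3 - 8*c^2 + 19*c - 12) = (c - 4)/(c - 1)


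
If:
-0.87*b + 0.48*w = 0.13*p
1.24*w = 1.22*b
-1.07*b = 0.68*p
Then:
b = 0.00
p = 0.00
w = 0.00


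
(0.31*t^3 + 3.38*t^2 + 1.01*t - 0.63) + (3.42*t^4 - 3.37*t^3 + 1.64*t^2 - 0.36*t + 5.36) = 3.42*t^4 - 3.06*t^3 + 5.02*t^2 + 0.65*t + 4.73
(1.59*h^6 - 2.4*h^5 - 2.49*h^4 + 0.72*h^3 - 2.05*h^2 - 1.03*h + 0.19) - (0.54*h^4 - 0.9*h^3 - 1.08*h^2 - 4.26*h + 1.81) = 1.59*h^6 - 2.4*h^5 - 3.03*h^4 + 1.62*h^3 - 0.97*h^2 + 3.23*h - 1.62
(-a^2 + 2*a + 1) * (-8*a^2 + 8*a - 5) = 8*a^4 - 24*a^3 + 13*a^2 - 2*a - 5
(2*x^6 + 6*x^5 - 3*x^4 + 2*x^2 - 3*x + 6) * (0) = 0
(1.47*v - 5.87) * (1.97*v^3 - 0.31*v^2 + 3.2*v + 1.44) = 2.8959*v^4 - 12.0196*v^3 + 6.5237*v^2 - 16.6672*v - 8.4528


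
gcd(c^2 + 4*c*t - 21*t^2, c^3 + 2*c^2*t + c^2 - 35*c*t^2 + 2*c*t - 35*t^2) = c + 7*t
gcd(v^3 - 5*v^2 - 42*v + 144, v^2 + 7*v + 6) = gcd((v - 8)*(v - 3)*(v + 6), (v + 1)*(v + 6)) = v + 6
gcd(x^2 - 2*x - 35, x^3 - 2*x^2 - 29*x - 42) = x - 7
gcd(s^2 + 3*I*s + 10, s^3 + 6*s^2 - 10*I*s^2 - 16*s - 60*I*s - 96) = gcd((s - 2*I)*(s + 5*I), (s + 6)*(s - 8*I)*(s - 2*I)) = s - 2*I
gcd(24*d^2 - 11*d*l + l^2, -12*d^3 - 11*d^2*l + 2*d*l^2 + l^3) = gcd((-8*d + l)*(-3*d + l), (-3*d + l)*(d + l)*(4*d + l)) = 3*d - l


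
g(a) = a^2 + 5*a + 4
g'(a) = 2*a + 5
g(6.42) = 77.32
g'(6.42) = 17.84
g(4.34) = 44.54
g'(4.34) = 13.68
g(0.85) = 8.97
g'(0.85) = 6.70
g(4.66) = 49.02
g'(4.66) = 14.32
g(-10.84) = 67.31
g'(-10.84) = -16.68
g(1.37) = 12.73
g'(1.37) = 7.74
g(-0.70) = 0.99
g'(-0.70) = 3.60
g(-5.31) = 5.65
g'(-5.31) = -5.62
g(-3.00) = -2.00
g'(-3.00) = -1.00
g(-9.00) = 40.00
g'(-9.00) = -13.00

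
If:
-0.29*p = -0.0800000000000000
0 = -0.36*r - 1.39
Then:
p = 0.28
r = -3.86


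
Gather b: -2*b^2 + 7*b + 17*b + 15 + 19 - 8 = -2*b^2 + 24*b + 26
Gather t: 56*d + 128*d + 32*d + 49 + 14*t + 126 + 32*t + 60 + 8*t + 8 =216*d + 54*t + 243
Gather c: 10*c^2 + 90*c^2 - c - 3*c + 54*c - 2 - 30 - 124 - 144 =100*c^2 + 50*c - 300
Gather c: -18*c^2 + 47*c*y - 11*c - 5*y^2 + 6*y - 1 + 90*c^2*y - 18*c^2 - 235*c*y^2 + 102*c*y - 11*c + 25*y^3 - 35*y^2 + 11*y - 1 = c^2*(90*y - 36) + c*(-235*y^2 + 149*y - 22) + 25*y^3 - 40*y^2 + 17*y - 2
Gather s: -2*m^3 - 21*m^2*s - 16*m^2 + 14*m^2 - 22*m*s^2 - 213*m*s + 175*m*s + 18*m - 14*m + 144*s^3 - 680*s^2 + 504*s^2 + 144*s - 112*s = -2*m^3 - 2*m^2 + 4*m + 144*s^3 + s^2*(-22*m - 176) + s*(-21*m^2 - 38*m + 32)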